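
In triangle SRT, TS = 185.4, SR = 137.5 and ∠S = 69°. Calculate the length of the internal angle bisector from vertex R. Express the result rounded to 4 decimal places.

t_R ≈ 131.6595

By the law of cosines, RT² = TS² + SR² − 2·TS·SR·cos S = 35008, so RT ≈ 187.1.
Law of cosines again: cos R = (SR² + RT² − TS²)/(2·SR·RT) ≈ 0.37978, so ∠R ≈ 67.68°.
The bisector from R has length 2·SR·RT·cos(∠R/2)/(SR+RT) ≈ 131.66.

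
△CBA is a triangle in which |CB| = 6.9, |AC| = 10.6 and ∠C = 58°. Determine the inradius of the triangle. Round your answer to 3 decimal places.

r ≈ 2.334

By the law of cosines, |BA|² = |AC|² + |CB|² − 2·|AC|·|CB|·cos C = 82.453, so |BA| ≈ 9.0804.
Area = ½·|AC|·|CB|·sin C ≈ 31.013.
Semiperimeter s = (9.0804+10.6+6.9)/2 = 13.29.
Inradius = area/s = 31.013/13.29 ≈ 2.3335.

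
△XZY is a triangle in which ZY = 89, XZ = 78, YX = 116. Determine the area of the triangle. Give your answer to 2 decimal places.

Semiperimeter s = (89 + 116 + 78)/2 = 141.5.
Heron's formula: area = √(141.5·52.5·25.5·63.5) ≈ 3468.3.

3468.29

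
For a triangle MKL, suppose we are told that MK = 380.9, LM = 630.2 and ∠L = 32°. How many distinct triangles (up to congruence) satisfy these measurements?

2

LM·sin L = 630.2·sin(32°) ≈ 334.
Since LM sin L < MK < LM (334 < 380.9 < 630.2), two triangles exist.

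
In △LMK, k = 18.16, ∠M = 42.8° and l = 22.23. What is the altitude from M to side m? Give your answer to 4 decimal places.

18.0254

By the law of cosines, m² = k² + l² − 2·k·l·cos M = 231.55, so m ≈ 15.217.
Area = ½·k·l·sin M ≈ 137.14.
The altitude from M has length 2·area/m ≈ 18.025.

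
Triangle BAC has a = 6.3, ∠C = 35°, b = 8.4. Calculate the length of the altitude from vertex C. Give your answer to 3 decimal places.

By the law of cosines, c² = b² + a² − 2·b·a·cos C = 23.551, so c ≈ 4.8529.
Area = ½·b·a·sin C ≈ 15.177.
The altitude from C has length 2·area/c ≈ 6.2547.

6.255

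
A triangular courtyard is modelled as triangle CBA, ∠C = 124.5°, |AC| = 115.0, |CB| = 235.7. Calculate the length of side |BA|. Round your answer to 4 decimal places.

By the law of cosines, |BA|² = |AC|² + |CB|² − 2·|AC|·|CB|·cos C = 99485, so |BA| ≈ 315.41.

315.4123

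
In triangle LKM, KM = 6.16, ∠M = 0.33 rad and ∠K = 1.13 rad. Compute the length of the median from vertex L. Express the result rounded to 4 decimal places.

m_L ≈ 2.8708

The third angle is ∠L = π − ∠K − ∠M = 1.682 rad.
Law of sines: ML = KM·sin K/sin L ≈ 5.6056.
Law of sines: LK = KM·sin M/sin L ≈ 2.0084.
Median from L: ½√(2·ML² + 2·LK² − KM²) ≈ 2.8708.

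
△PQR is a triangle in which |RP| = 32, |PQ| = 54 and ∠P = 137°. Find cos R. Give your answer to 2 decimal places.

By the law of cosines, |QR|² = |RP|² + |PQ|² − 2·|RP|·|PQ|·cos P = 6467.6, so |QR| ≈ 80.421.
Law of cosines again: cos R = (|QR|² + |RP|² − |PQ|²)/(2·|QR|·|RP|) ≈ 0.88898, so ∠R ≈ 27.25°.

0.89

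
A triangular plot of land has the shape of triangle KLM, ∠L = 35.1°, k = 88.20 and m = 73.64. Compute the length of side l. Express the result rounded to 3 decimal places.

50.737

By the law of cosines, l² = m² + k² − 2·m·k·cos L = 2574.2, so l ≈ 50.737.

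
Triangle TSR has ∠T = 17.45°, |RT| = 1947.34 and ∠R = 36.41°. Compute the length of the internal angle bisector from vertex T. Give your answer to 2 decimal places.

1630.80

The third angle is ∠S = 180° − ∠R − ∠T = 126.14°.
Law of sines: |SR| = |RT|·sin T/sin S ≈ 723.09.
Law of sines: |TS| = |RT|·sin R/sin S ≈ 1431.3.
The bisector from T has length 2·|RT|·|TS|·cos(∠T/2)/(|RT|+|TS|) ≈ 1630.8.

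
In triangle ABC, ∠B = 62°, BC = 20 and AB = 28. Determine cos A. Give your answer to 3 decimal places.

0.725

By the law of cosines, CA² = AB² + BC² − 2·AB·BC·cos B = 658.19, so CA ≈ 25.655.
Law of cosines again: cos A = (CA² + AB² − BC²)/(2·CA·AB) ≈ 0.72541, so ∠A ≈ 43.50°.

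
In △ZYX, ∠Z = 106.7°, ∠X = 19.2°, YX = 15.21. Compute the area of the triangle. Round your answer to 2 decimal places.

32.17

The third angle is ∠Y = 180° − ∠X − ∠Z = 54.10°.
Law of sines: XZ = YX·sin Y/sin Z ≈ 12.863.
Law of sines: ZY = YX·sin X/sin Z ≈ 5.2223.
Area = ½·YX·XZ·sin X ≈ 32.171.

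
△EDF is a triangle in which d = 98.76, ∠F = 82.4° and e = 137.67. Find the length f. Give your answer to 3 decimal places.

158.462

By the law of cosines, f² = e² + d² − 2·e·d·cos F = 25110, so f ≈ 158.46.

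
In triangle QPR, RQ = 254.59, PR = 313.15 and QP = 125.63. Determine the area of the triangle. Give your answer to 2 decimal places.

Semiperimeter s = (313.15 + 254.59 + 125.63)/2 = 346.69.
Heron's formula: area = √(346.69·33.535·92.095·221.06) ≈ 15385.

15384.55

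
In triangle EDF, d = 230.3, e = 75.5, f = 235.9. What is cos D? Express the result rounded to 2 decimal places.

cos D ≈ 0.23

By the law of cosines, cos D = (f² + e² − d²) / (2·f·e) ≈ 0.23332, so ∠D ≈ 76.51°.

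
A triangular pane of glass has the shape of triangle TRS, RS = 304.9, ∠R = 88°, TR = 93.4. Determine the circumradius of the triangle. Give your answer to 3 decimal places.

157.973

By the law of cosines, ST² = TR² + RS² − 2·TR·RS·cos R = 99700, so ST ≈ 315.75.
Area = ½·TR·RS·sin R ≈ 14230.
Circumradius = ST/(2 sin R) ≈ 157.97.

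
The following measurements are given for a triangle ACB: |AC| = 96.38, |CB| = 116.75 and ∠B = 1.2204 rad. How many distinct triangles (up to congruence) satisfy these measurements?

0

|CB|·sin B = 116.75·sin(1.2204 rad) ≈ 109.7.
Since |AC| = 96.38 < 109.7 = |CB| sin B, no triangle exists.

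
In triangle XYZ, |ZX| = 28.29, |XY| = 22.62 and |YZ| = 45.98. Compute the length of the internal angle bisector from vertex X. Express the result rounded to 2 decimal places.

By the law of cosines, cos X = (|ZX|² + |XY|² − |YZ|²) / (2·|ZX|·|XY|) ≈ -0.62678, so ∠X ≈ 2.248 rad.
The bisector from X has length 2·|ZX|·|XY|·cos(∠X/2)/(|ZX|+|XY|) ≈ 10.86.

10.86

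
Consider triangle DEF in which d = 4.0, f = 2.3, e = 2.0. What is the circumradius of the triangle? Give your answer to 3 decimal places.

R ≈ 2.923

By the law of cosines, cos D = (e² + f² − d²) / (2·e·f) ≈ -0.72935, so ∠D ≈ 136.83°.
Circumradius = d/(2 sin D) ≈ 2.9234.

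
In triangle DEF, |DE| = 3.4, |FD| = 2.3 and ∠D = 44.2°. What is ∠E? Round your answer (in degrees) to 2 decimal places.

∠E ≈ 42.48°

By the law of cosines, |EF|² = |FD|² + |DE|² − 2·|FD|·|DE|·cos D = 5.6375, so |EF| ≈ 2.3743.
Law of cosines again: cos E = (|DE|² + |EF|² − |FD|²)/(2·|DE|·|EF|) ≈ 0.73751, so ∠E ≈ 42.48°.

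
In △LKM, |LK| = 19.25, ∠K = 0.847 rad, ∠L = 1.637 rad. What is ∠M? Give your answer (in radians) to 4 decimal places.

The third angle is ∠M = π − ∠L − ∠K = 0.658 rad.

0.6576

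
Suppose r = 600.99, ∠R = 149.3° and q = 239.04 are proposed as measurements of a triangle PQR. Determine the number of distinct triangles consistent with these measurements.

1

q·sin R = 239.04·sin(149.3°) ≈ 122.
Since ∠R is not acute, a triangle exists only if r > q; here r > q, so there is exactly one triangle.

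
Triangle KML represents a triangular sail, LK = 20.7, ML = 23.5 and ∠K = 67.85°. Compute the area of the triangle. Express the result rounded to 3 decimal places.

area ≈ 205.086

Law of sines: sin M = LK·sin K/ML ≈ 0.81584.
Since ML ≥ LK, only the acute value applies: ∠M ≈ 54.67°.
Then ∠L = 180° − ∠K − ∠M ≈ 57.48°.
Law of sines gives KM = ML·sin L/sin K ≈ 21.394.
Area = ½·ML·LK·sin L ≈ 205.09.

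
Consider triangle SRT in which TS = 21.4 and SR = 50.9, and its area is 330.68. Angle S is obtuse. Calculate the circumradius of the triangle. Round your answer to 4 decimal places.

From area = ½·TS·SR·sin S, we get sin S = 2·area/(TS·SR) ≈ 0.60716.
Taking the obtuse solution, ∠S ≈ 142.62°.
Law of cosines then gives RT ≈ 69.136.
Circumradius = RT/(2 sin S) ≈ 56.933.

56.9334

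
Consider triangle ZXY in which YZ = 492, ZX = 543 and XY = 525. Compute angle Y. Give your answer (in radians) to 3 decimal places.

By the law of cosines, cos Y = (XY² + YZ² − ZX²) / (2·XY·YZ) ≈ 0.43136, so ∠Y ≈ 1.125 rad.

∠Y ≈ 1.125 rad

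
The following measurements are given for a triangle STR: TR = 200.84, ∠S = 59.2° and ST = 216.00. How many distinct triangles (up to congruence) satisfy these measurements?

2

ST·sin S = 216.00·sin(59.2°) ≈ 185.5.
Since ST sin S < TR < ST (185.5 < 200.84 < 216.00), two triangles exist.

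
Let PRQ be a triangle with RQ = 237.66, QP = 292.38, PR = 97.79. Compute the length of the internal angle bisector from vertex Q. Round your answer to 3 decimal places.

By the law of cosines, cos Q = (RQ² + QP² − PR²) / (2·RQ·QP) ≈ 0.95274, so ∠Q ≈ 17.69°.
The bisector from Q has length 2·RQ·QP·cos(∠Q/2)/(RQ+QP) ≈ 259.08.

t_Q ≈ 259.079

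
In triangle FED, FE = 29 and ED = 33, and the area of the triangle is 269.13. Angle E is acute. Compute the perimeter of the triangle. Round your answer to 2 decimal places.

From area = ½·FE·ED·sin E, we get sin E = 2·area/(FE·ED) ≈ 0.56245.
Taking the acute solution, ∠E ≈ 34.23°.
Law of cosines then gives DF ≈ 18.64.
Perimeter = 33 + 18.64 + 29 = 80.64.

perimeter ≈ 80.64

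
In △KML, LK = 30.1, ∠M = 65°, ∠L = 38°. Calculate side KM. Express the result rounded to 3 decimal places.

20.447

The third angle is ∠K = 180° − ∠M − ∠L = 77.00°.
Law of sines: KM = LK·sin L/sin M ≈ 20.447.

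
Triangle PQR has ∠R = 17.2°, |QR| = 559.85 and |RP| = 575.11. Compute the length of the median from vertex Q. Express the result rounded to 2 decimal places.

m_Q ≈ 297.56

By the law of cosines, |PQ|² = |QR|² + |RP|² − 2·|QR|·|RP|·cos R = 29031, so |PQ| ≈ 170.39.
Median from Q: ½√(2·|PQ|² + 2·|QR|² − |RP|²) ≈ 297.56.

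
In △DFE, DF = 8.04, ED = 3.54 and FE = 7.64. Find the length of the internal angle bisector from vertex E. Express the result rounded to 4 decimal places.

t_E ≈ 3.6137

By the law of cosines, cos E = (FE² + ED² − DF²) / (2·FE·ED) ≈ 0.11572, so ∠E ≈ 83.35°.
The bisector from E has length 2·FE·ED·cos(∠E/2)/(FE+ED) ≈ 3.6137.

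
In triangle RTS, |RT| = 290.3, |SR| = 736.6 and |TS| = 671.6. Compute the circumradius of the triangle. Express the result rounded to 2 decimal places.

368.36

By the law of cosines, cos R = (|SR|² + |RT|² − |TS|²) / (2·|SR|·|RT|) ≈ 0.41108, so ∠R ≈ 65.73°.
Circumradius = |TS|/(2 sin R) ≈ 368.36.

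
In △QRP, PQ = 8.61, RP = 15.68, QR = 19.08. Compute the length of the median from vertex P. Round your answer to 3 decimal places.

m_P ≈ 8.306

Median from P: ½√(2·RP² + 2·PQ² − QR²) ≈ 8.3058.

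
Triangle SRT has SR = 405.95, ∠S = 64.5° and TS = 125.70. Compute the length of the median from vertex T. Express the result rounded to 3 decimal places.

By the law of cosines, RT² = TS² + SR² − 2·TS·SR·cos S = 1.3666e+05, so RT ≈ 369.68.
Median from T: ½√(2·RT² + 2·TS² − SR²) ≈ 187.17.

187.166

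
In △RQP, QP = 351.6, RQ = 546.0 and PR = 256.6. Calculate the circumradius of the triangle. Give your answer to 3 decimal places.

By the law of cosines, cos R = (PR² + RQ² − QP²) / (2·PR·RQ) ≈ 0.85771, so ∠R ≈ 30.94°.
Circumradius = QP/(2 sin R) ≈ 341.94.

341.936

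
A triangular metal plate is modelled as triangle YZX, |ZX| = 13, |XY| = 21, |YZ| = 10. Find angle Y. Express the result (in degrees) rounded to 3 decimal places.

By the law of cosines, cos Y = (|XY|² + |YZ|² − |ZX|²) / (2·|XY|·|YZ|) ≈ 0.88571, so ∠Y ≈ 27.66°.

∠Y ≈ 27.660°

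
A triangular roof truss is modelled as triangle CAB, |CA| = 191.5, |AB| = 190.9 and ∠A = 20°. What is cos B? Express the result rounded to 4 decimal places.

By the law of cosines, |BC|² = |CA|² + |AB|² − 2·|CA|·|AB|·cos A = 4409.7, so |BC| ≈ 66.406.
Law of cosines again: cos B = (|AB|² + |BC|² − |CA|²)/(2·|AB|·|BC|) ≈ 0.16488, so ∠B ≈ 80.51°.

cos B ≈ 0.1649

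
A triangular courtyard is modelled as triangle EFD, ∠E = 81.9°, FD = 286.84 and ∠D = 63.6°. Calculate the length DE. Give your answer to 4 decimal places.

164.1051

The third angle is ∠F = 180° − ∠D − ∠E = 34.50°.
Law of sines: DE = FD·sin F/sin E ≈ 164.11.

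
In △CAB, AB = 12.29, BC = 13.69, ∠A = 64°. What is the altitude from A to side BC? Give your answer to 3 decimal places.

Law of sines: sin C = AB·sin A/BC ≈ 0.80688.
Since BC ≥ AB, only the acute value applies: ∠C ≈ 53.79°.
Then ∠B = 180° − ∠A − ∠C ≈ 62.21°.
Law of sines gives CA = BC·sin B/sin A ≈ 13.474.
Area = ½·BC·AB·sin B ≈ 74.421.
The altitude from A has length 2·area/BC ≈ 10.872.

h_A ≈ 10.872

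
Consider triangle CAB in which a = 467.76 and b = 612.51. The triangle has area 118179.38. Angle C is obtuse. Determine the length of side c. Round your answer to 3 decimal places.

From area = ½·a·b·sin C, we get sin C = 2·area/(a·b) ≈ 0.82496.
Taking the obtuse solution, ∠C ≈ 124.42°.
Law of cosines then gives c ≈ 958.03.

958.033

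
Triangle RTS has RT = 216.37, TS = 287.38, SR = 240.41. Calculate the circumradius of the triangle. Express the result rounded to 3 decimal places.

By the law of cosines, cos R = (SR² + RT² − TS²) / (2·SR·RT) ≈ 0.21171, so ∠R ≈ 77.78°.
Circumradius = TS/(2 sin R) ≈ 147.02.

147.023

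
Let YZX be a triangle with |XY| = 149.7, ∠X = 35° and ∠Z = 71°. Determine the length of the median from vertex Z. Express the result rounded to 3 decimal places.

The third angle is ∠Y = 180° − ∠Z − ∠X = 74.00°.
Law of sines: |ZX| = |XY|·sin Y/sin Z ≈ 152.19.
Law of sines: |YZ| = |XY|·sin X/sin Z ≈ 90.812.
Median from Z: ½√(2·|YZ|² + 2·|ZX|² − |XY|²) ≈ 100.51.

100.510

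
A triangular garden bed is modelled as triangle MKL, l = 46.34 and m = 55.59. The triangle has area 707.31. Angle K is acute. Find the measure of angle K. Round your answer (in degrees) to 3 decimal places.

33.308

From area = ½·l·m·sin K, we get sin K = 2·area/(l·m) ≈ 0.54915.
Taking the acute solution, ∠K ≈ 33.31°.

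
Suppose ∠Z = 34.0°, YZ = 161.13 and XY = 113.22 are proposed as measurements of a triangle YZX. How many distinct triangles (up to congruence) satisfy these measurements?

YZ·sin Z = 161.13·sin(34.0°) ≈ 90.1.
Since YZ sin Z < XY < YZ (90.1 < 113.22 < 161.13), two triangles exist.

2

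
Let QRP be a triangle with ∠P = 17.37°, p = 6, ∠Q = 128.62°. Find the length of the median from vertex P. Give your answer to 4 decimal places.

The third angle is ∠R = 180° − ∠P − ∠Q = 34.01°.
Law of sines: q = p·sin Q/sin P ≈ 15.702.
Law of sines: r = p·sin R/sin P ≈ 11.241.
Median from P: ½√(2·q² + 2·r² − p²) ≈ 13.322.

13.3217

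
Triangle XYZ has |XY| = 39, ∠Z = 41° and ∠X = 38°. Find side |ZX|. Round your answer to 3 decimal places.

The third angle is ∠Y = 180° − ∠Z − ∠X = 101.00°.
Law of sines: |ZX| = |XY|·sin Y/sin Z ≈ 58.354.

58.354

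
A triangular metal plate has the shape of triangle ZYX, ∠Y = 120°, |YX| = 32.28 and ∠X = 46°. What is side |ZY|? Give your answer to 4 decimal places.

95.9826

The third angle is ∠Z = 180° − ∠Y − ∠X = 14.00°.
Law of sines: |ZY| = |YX|·sin X/sin Z ≈ 95.983.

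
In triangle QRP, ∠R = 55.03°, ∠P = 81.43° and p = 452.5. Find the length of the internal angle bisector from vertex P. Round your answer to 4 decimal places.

t_P ≈ 259.6193

The third angle is ∠Q = 180° − ∠R − ∠P = 43.54°.
Law of sines: q = p·sin Q/sin P ≈ 315.23.
Law of sines: r = p·sin R/sin P ≈ 374.99.
The bisector from P has length 2·q·r·cos(∠P/2)/(q+r) ≈ 259.62.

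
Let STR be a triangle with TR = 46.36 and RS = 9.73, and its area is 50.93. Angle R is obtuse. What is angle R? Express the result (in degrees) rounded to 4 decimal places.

∠R ≈ 166.9494°

From area = ½·TR·RS·sin R, we get sin R = 2·area/(TR·RS) ≈ 0.22581.
Taking the obtuse solution, ∠R ≈ 166.95°.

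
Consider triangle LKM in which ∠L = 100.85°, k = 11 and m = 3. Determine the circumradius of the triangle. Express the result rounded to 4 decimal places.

R ≈ 6.0757

By the law of cosines, l² = k² + m² − 2·k·m·cos L = 142.42, so l ≈ 11.934.
Area = ½·k·m·sin L ≈ 16.205.
Circumradius = l/(2 sin L) ≈ 6.0757.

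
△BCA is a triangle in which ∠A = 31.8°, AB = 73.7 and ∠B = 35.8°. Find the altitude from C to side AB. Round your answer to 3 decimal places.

h_C ≈ 24.572

The third angle is ∠C = 180° − ∠A − ∠B = 112.40°.
Law of sines: CA = AB·sin B/sin C ≈ 46.63.
Law of sines: BC = AB·sin A/sin C ≈ 42.006.
Area = ½·AB·CA·sin A ≈ 905.47.
The altitude from C has length 2·area/AB ≈ 24.572.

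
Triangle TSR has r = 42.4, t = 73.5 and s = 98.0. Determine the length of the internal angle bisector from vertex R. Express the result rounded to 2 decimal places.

By the law of cosines, cos R = (t² + s² − r²) / (2·t·s) ≈ 0.91687, so ∠R ≈ 23.53°.
The bisector from R has length 2·t·s·cos(∠R/2)/(t+s) ≈ 82.236.

t_R ≈ 82.24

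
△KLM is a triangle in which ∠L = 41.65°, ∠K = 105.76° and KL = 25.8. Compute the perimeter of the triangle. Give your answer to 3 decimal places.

The third angle is ∠M = 180° − ∠K − ∠L = 32.59°.
Law of sines: LM = KL·sin K/sin M ≈ 46.099.
Law of sines: MK = KL·sin L/sin M ≈ 31.833.
Semiperimeter s = (46.099+31.833+25.8)/2 = 51.866.
Perimeter = 46.099 + 31.833 + 25.8 = 103.73.

103.732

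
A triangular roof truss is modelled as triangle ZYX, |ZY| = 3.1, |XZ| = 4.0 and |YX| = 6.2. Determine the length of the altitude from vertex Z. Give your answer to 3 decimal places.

Semiperimeter s = (6.2 + 4 + 3.1)/2 = 6.65.
Heron's formula: area = √(6.65·0.45·2.65·3.55) ≈ 5.3058.
The altitude from Z has length 2·area/|YX| ≈ 1.7116.

1.712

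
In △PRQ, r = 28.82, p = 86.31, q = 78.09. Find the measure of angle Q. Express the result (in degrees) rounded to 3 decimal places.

By the law of cosines, cos Q = (p² + r² − q²) / (2·p·r) ≈ 0.43859, so ∠Q ≈ 63.99°.

63.986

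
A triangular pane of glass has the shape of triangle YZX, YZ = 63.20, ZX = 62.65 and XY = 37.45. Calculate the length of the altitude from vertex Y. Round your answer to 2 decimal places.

35.91

Semiperimeter s = (62.65 + 37.45 + 63.2)/2 = 81.65.
Heron's formula: area = √(81.65·19·44.2·18.45) ≈ 1124.8.
The altitude from Y has length 2·area/ZX ≈ 35.907.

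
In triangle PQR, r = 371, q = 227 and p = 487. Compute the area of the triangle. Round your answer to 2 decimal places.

Semiperimeter s = (487 + 227 + 371)/2 = 542.5.
Heron's formula: area = √(542.5·55.5·315.5·171.5) ≈ 40363.

area ≈ 40362.50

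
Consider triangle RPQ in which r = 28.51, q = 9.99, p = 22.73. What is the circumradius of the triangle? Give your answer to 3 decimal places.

15.809

By the law of cosines, cos R = (p² + q² − r²) / (2·p·q) ≈ -0.43239, so ∠R ≈ 115.62°.
Circumradius = r/(2 sin R) ≈ 15.809.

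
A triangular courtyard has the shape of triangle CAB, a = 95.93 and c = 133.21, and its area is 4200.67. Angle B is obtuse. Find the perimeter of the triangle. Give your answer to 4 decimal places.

From area = ½·c·a·sin B, we get sin B = 2·area/(c·a) ≈ 0.65744.
Taking the obtuse solution, ∠B ≈ 138.89°.
Law of cosines then gives b ≈ 214.95.
Perimeter = 133.21 + 95.93 + 214.95 = 444.09.

perimeter ≈ 444.0942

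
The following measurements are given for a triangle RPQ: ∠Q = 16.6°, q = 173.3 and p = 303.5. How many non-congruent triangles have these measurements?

2

p·sin Q = 303.5·sin(16.6°) ≈ 86.71.
Since p sin Q < q < p (86.71 < 173.3 < 303.5), two triangles exist.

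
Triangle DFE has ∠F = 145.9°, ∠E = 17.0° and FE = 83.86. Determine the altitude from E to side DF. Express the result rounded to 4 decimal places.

h_E ≈ 47.0152

The third angle is ∠D = 180° − ∠F − ∠E = 17.10°.
Law of sines: ED = FE·sin F/sin D ≈ 159.89.
Law of sines: DF = FE·sin E/sin D ≈ 83.384.
Area = ½·FE·ED·sin E ≈ 1960.2.
The altitude from E has length 2·area/DF ≈ 47.015.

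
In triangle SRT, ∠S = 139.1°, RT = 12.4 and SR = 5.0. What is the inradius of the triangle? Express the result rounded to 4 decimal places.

1.0469

Law of sines: sin T = SR·sin S/RT ≈ 0.26401.
Since RT ≥ SR, only the acute value applies: ∠T ≈ 15.31°.
Then ∠R = 180° − ∠S − ∠T ≈ 25.59°.
Law of sines gives TS = RT·sin R/sin S ≈ 8.1808.
Area = ½·RT·SR·sin R ≈ 13.391.
Semiperimeter s = (12.4+8.1808+5)/2 = 12.79.
Inradius = area/s = 13.391/12.79 ≈ 1.0469.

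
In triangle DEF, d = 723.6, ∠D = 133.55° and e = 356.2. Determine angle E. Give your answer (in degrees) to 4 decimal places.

Law of sines: sin E = e·sin D/d ≈ 0.35678.
Since d ≥ e, only the acute value applies: ∠E ≈ 20.90°.
Then ∠F = 180° − ∠D − ∠E ≈ 25.55°.

20.9024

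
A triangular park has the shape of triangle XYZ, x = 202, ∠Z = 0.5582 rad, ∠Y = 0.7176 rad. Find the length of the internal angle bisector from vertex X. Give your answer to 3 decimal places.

The third angle is ∠X = π − ∠Y − ∠Z = 1.8658 rad.
Law of sines: y = x·sin Y/sin X ≈ 138.83.
Law of sines: z = x·sin Z/sin X ≈ 111.82.
The bisector from X has length 2·y·z·cos(∠X/2)/(y+z) ≈ 73.766.

73.766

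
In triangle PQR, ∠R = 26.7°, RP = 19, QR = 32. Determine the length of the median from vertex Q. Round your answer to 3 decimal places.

By the law of cosines, PQ² = QR² + RP² − 2·QR·RP·cos R = 298.66, so PQ ≈ 17.282.
Median from Q: ½√(2·PQ² + 2·QR² − RP²) ≈ 23.897.

23.897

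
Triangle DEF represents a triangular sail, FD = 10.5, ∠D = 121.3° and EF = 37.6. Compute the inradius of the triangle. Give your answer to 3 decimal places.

Law of sines: sin E = FD·sin D/EF ≈ 0.23861.
Since EF ≥ FD, only the acute value applies: ∠E ≈ 13.80°.
Then ∠F = 180° − ∠D − ∠E ≈ 44.90°.
Law of sines gives DE = EF·sin F/sin D ≈ 31.059.
Area = ½·EF·FD·sin F ≈ 139.33.
Semiperimeter s = (37.6+10.5+31.059)/2 = 39.579.
Inradius = area/s = 139.33/39.579 ≈ 3.5202.

3.520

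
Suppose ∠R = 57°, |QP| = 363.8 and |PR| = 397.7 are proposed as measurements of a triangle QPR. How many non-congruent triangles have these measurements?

2

|PR|·sin R = 397.7·sin(57°) ≈ 333.5.
Since |PR| sin R < |QP| < |PR| (333.5 < 363.8 < 397.7), two triangles exist.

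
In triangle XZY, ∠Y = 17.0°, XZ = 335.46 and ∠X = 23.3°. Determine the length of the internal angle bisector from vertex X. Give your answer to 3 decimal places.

The third angle is ∠Z = 180° − ∠Y − ∠X = 139.70°.
Law of sines: ZY = XZ·sin X/sin Y ≈ 453.84.
Law of sines: YX = XZ·sin Z/sin Y ≈ 742.11.
The bisector from X has length 2·YX·XZ·cos(∠X/2)/(YX+XZ) ≈ 452.54.

452.536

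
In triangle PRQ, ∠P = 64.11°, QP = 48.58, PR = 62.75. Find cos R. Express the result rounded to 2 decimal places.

0.69

By the law of cosines, RQ² = QP² + PR² − 2·QP·PR·cos P = 3635.4, so RQ ≈ 60.295.
Law of cosines again: cos R = (PR² + RQ² − QP²)/(2·PR·RQ) ≈ 0.68891, so ∠R ≈ 46.46°.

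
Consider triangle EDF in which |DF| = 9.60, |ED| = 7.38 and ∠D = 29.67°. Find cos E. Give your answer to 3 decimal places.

cos E ≈ -0.198

By the law of cosines, |FE|² = |ED|² + |DF|² − 2·|ED|·|DF|·cos D = 23.506, so |FE| ≈ 4.8483.
Law of cosines again: cos E = (|FE|² + |ED|² − |DF|²)/(2·|FE|·|ED|) ≈ -0.19829, so ∠E ≈ 101.44°.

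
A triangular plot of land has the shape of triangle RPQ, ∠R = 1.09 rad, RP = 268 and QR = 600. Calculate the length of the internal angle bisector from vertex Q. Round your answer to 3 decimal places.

By the law of cosines, PQ² = QR² + RP² − 2·QR·RP·cos R = 2.8309e+05, so PQ ≈ 532.06.
Law of cosines again: cos Q = (PQ² + QR² − RP²)/(2·PQ·QR) ≈ 0.89474, so ∠Q ≈ 0.463 rad.
The bisector from Q has length 2·PQ·QR·cos(∠Q/2)/(PQ+QR) ≈ 548.95.

t_Q ≈ 548.949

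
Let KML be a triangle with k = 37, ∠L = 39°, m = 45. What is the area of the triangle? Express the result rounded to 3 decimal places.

Area = ½·k·m·sin L ≈ 523.91.

area ≈ 523.909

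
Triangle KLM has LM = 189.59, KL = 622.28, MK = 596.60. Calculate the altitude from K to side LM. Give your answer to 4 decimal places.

596.4743

Semiperimeter s = (189.59 + 596.6 + 622.28)/2 = 704.24.
Heron's formula: area = √(704.24·514.64·107.63·81.955) ≈ 56543.
The altitude from K has length 2·area/LM ≈ 596.47.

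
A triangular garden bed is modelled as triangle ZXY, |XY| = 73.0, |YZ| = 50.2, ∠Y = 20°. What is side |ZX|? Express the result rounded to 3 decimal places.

By the law of cosines, |ZX|² = |XY|² + |YZ|² − 2·|XY|·|YZ|·cos Y = 961.84, so |ZX| ≈ 31.014.

31.014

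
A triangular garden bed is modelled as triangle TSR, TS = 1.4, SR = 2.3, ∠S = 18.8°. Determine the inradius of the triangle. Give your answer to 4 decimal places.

0.2174

By the law of cosines, RT² = TS² + SR² − 2·TS·SR·cos S = 1.1536, so RT ≈ 1.074.
Area = ½·TS·SR·sin S ≈ 0.51885.
Semiperimeter s = (2.3+1.074+1.4)/2 = 2.387.
Inradius = area/s = 0.51885/2.387 ≈ 0.21736.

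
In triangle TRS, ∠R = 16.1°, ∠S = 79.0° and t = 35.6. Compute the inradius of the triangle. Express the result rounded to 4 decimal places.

The third angle is ∠T = 180° − ∠R − ∠S = 84.90°.
Law of sines: r = t·sin R/sin T ≈ 9.9116.
Law of sines: s = t·sin S/sin T ≈ 35.085.
Area = ½·t·r·sin S ≈ 173.19.
Semiperimeter p = (35.6+9.9116+35.085)/2 = 40.298.
Inradius = area/p = 173.19/40.298 ≈ 4.2976.

4.2976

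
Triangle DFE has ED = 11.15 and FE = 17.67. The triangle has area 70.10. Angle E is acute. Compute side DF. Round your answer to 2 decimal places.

12.64

From area = ½·FE·ED·sin E, we get sin E = 2·area/(FE·ED) ≈ 0.71160.
Taking the acute solution, ∠E ≈ 45.37°.
Law of cosines then gives DF ≈ 12.637.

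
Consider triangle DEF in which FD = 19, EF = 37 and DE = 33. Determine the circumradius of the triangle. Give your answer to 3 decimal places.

R ≈ 18.539

By the law of cosines, cos D = (FD² + DE² − EF²) / (2·FD·DE) ≈ 0.06459, so ∠D ≈ 86.30°.
Circumradius = EF/(2 sin D) ≈ 18.539.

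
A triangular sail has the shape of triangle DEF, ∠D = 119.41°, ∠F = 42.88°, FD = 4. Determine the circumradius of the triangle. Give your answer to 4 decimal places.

6.5746

The third angle is ∠E = 180° − ∠F − ∠D = 17.71°.
Law of sines: EF = FD·sin D/sin E ≈ 11.455.
Law of sines: DE = FD·sin F/sin E ≈ 8.9476.
Circumradius = FD/(2 sin E) ≈ 6.5746.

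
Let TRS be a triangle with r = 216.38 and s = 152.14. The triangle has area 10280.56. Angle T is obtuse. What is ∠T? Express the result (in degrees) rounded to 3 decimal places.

From area = ½·r·s·sin T, we get sin T = 2·area/(r·s) ≈ 0.62458.
Taking the obtuse solution, ∠T ≈ 141.35°.

∠T ≈ 141.349°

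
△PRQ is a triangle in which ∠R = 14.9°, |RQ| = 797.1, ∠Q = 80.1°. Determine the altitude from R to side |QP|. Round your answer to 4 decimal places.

The third angle is ∠P = 180° − ∠R − ∠Q = 85.00°.
Law of sines: |QP| = |RQ|·sin R/sin P ≈ 205.74.
Law of sines: |PR| = |RQ|·sin Q/sin P ≈ 788.23.
Area = ½·|RQ|·|QP|·sin Q ≈ 80778.
The altitude from R has length 2·area/|QP| ≈ 785.23.

h_R ≈ 785.2306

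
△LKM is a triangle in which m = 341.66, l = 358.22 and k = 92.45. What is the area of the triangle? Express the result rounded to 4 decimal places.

area ≈ 15774.9003

Semiperimeter s = (358.22 + 92.45 + 341.66)/2 = 396.17.
Heron's formula: area = √(396.17·37.945·303.72·54.505) ≈ 15775.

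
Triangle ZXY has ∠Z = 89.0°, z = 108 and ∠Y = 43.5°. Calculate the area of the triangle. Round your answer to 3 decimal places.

2960.239

The third angle is ∠X = 180° − ∠Y − ∠Z = 47.50°.
Law of sines: x = z·sin X/sin Z ≈ 79.638.
Law of sines: y = z·sin Y/sin Z ≈ 74.354.
Area = ½·z·x·sin Y ≈ 2960.2.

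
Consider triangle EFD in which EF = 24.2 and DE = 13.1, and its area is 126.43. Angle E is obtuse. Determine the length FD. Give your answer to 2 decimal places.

From area = ½·DE·EF·sin E, we get sin E = 2·area/(DE·EF) ≈ 0.79762.
Taking the obtuse solution, ∠E ≈ 127.10°.
Law of cosines then gives FD ≈ 33.759.

33.76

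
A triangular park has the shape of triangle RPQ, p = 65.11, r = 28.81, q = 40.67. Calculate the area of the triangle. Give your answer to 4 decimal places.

area ≈ 388.1572

Semiperimeter s = (28.81 + 65.11 + 40.67)/2 = 67.295.
Heron's formula: area = √(67.295·38.485·2.185·26.625) ≈ 388.16.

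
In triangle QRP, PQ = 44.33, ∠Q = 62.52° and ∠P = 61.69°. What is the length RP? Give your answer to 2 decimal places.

47.56

The third angle is ∠R = 180° − ∠P − ∠Q = 55.79°.
Law of sines: RP = PQ·sin Q/sin R ≈ 47.556.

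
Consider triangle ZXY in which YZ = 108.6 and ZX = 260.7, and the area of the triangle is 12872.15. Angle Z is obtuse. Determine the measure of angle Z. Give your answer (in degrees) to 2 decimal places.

From area = ½·YZ·ZX·sin Z, we get sin Z = 2·area/(YZ·ZX) ≈ 0.90931.
Taking the obtuse solution, ∠Z ≈ 114.59°.

114.59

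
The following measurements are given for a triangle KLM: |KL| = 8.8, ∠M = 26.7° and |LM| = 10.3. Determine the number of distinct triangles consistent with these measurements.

2

|LM|·sin M = 10.3·sin(26.7°) ≈ 4.628.
Since |LM| sin M < |KL| < |LM| (4.628 < 8.8 < 10.3), two triangles exist.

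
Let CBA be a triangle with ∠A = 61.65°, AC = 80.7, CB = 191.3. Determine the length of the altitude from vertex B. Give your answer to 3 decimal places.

190.049

Law of sines: sin B = AC·sin A/CB ≈ 0.37126.
Since CB ≥ AC, only the acute value applies: ∠B ≈ 21.79°.
Then ∠C = 180° − ∠A − ∠B ≈ 96.56°.
Law of sines gives BA = CB·sin C/sin A ≈ 215.95.
Area = ½·CB·AC·sin C ≈ 7668.5.
The altitude from B has length 2·area/AC ≈ 190.05.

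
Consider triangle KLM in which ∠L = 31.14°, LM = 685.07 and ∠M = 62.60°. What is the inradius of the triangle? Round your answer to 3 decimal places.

r ≈ 130.899

The third angle is ∠K = 180° − ∠L − ∠M = 86.26°.
Law of sines: MK = LM·sin L/sin K ≈ 355.03.
Law of sines: KL = LM·sin M/sin K ≈ 609.51.
Area = ½·LM·MK·sin M ≈ 1.0797e+05.
Semiperimeter s = (685.07+355.03+609.51)/2 = 824.81.
Inradius = area/s = 1.0797e+05/824.81 ≈ 130.9.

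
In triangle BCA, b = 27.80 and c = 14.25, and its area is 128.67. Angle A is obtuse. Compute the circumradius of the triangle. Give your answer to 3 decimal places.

R ≈ 30.578

From area = ½·b·c·sin A, we get sin A = 2·area/(b·c) ≈ 0.64960.
Taking the obtuse solution, ∠A ≈ 139.49°.
Law of cosines then gives a ≈ 39.727.
Circumradius = a/(2 sin A) ≈ 30.578.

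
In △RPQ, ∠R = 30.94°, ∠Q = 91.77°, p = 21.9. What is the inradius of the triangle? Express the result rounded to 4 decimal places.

The third angle is ∠P = 180° − ∠Q − ∠R = 57.29°.
Law of sines: r = p·sin R/sin P ≈ 13.382.
Law of sines: q = p·sin Q/sin P ≈ 26.015.
Area = ½·p·r·sin Q ≈ 146.46.
Semiperimeter s = (13.382+21.9+26.015)/2 = 30.648.
Inradius = area/s = 146.46/30.648 ≈ 4.7787.

4.7787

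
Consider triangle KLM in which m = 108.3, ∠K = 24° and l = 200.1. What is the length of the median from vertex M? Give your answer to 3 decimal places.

By the law of cosines, k² = l² + m² − 2·l·m·cos K = 12174, so k ≈ 110.34.
Median from M: ½√(2·k² + 2·l² − m²) ≈ 152.23.

m_M ≈ 152.233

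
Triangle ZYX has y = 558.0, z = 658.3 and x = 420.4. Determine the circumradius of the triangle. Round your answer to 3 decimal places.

By the law of cosines, cos Z = (y² + x² − z²) / (2·y·x) ≈ 0.11668, so ∠Z ≈ 83.30°.
Circumradius = z/(2 sin Z) ≈ 331.41.

R ≈ 331.414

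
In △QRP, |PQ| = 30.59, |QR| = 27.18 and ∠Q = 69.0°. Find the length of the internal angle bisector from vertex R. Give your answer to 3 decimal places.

By the law of cosines, |RP|² = |PQ|² + |QR|² − 2·|PQ|·|QR|·cos Q = 1078.6, so |RP| ≈ 32.842.
Law of cosines again: cos R = (|QR|² + |RP|² − |PQ|²)/(2·|QR|·|RP|) ≈ 0.49381, so ∠R ≈ 60.41°.
The bisector from R has length 2·|QR|·|RP|·cos(∠R/2)/(|QR|+|RP|) ≈ 25.706.

25.706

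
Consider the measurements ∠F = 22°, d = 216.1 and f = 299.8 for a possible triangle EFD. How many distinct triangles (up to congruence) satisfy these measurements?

1

d·sin F = 216.1·sin(22°) ≈ 80.95.
Since f ≥ d, exactly one triangle exists.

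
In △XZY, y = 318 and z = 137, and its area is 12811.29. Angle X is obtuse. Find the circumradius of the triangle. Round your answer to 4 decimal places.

From area = ½·z·y·sin X, we get sin X = 2·area/(z·y) ≈ 0.58813.
Taking the obtuse solution, ∠X ≈ 143.98°.
Law of cosines then gives x ≈ 436.31.
Circumradius = x/(2 sin X) ≈ 370.92.

R ≈ 370.9243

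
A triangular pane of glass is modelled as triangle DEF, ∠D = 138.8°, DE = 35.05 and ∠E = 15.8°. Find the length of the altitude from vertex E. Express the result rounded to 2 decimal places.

The third angle is ∠F = 180° − ∠D − ∠E = 25.40°.
Law of sines: EF = DE·sin D/sin F ≈ 53.824.
Law of sines: FD = DE·sin E/sin F ≈ 22.249.
Area = ½·DE·EF·sin E ≈ 256.83.
The altitude from E has length 2·area/FD ≈ 23.087.

23.09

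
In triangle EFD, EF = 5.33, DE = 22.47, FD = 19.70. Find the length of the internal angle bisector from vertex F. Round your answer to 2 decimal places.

4.51

By the law of cosines, cos F = (EF² + FD² − DE²) / (2·EF·FD) ≈ -0.42096, so ∠F ≈ 114.90°.
The bisector from F has length 2·EF·FD·cos(∠F/2)/(EF+FD) ≈ 4.5144.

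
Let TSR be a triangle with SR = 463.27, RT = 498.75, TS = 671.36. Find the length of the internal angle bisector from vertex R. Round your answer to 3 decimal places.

344.279

By the law of cosines, cos R = (SR² + RT² − TS²) / (2·SR·RT) ≈ 0.02737, so ∠R ≈ 88.43°.
The bisector from R has length 2·SR·RT·cos(∠R/2)/(SR+RT) ≈ 344.28.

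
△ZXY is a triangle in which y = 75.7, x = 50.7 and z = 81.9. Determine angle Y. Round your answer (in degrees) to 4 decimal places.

∠Y ≈ 64.7111°

By the law of cosines, cos Y = (z² + x² − y²) / (2·z·x) ≈ 0.42718, so ∠Y ≈ 64.71°.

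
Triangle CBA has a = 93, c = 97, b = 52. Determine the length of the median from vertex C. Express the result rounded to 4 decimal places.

m_C ≈ 57.6563

Median from C: ½√(2·b² + 2·a² − c²) ≈ 57.656.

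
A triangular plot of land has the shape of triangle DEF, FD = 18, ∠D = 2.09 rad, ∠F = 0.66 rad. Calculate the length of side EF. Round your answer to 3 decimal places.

40.947

The third angle is ∠E = π − ∠F − ∠D = 0.392 rad.
Law of sines: EF = FD·sin D/sin E ≈ 40.947.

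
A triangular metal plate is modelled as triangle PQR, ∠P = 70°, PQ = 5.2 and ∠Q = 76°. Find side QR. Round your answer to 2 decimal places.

8.74

The third angle is ∠R = 180° − ∠P − ∠Q = 34.00°.
Law of sines: QR = PQ·sin P/sin R ≈ 8.7383.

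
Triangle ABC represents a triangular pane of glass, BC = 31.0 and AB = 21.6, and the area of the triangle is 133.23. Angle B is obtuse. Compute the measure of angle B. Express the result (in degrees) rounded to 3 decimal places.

From area = ½·AB·BC·sin B, we get sin B = 2·area/(AB·BC) ≈ 0.39794.
Taking the obtuse solution, ∠B ≈ 156.55°.

156.551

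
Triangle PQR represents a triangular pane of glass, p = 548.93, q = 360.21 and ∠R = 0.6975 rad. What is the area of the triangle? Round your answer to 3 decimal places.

63501.367

Area = ½·p·q·sin R ≈ 63501.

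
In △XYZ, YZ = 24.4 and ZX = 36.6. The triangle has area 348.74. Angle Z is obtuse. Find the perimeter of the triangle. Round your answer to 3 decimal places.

116.230

From area = ½·YZ·ZX·sin Z, we get sin Z = 2·area/(YZ·ZX) ≈ 0.78102.
Taking the obtuse solution, ∠Z ≈ 2.2453 rad.
Law of cosines then gives XY ≈ 55.23.
Perimeter = 24.4 + 36.6 + 55.23 = 116.23.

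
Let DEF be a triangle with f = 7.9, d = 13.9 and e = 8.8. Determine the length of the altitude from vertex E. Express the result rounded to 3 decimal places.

7.295

Semiperimeter s = (13.9 + 8.8 + 7.9)/2 = 15.3.
Heron's formula: area = √(15.3·1.4·6.5·7.4) ≈ 32.098.
The altitude from E has length 2·area/e ≈ 7.2951.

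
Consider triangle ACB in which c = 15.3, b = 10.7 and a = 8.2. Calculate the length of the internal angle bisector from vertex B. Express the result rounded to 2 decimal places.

By the law of cosines, cos B = (a² + c² − b²) / (2·a·c) ≈ 0.74462, so ∠B ≈ 41.87°.
The bisector from B has length 2·a·c·cos(∠B/2)/(a+c) ≈ 9.9725.

9.97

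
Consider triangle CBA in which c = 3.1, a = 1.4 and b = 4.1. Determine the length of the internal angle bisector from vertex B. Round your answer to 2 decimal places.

t_B ≈ 0.86

By the law of cosines, cos B = (a² + c² − b²) / (2·a·c) ≈ -0.60369, so ∠B ≈ 2.2189 rad.
The bisector from B has length 2·a·c·cos(∠B/2)/(a+c) ≈ 0.85864.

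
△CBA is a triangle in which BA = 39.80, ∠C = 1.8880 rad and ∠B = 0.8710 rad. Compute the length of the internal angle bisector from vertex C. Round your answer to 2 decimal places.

t_C ≈ 12.33

The third angle is ∠A = π − ∠C − ∠B = 0.3826 rad.
Law of sines: AC = BA·sin B/sin C ≈ 32.045.
Law of sines: CB = BA·sin A/sin C ≈ 15.639.
The bisector from C has length 2·AC·CB·cos(∠C/2)/(AC+CB) ≈ 12.329.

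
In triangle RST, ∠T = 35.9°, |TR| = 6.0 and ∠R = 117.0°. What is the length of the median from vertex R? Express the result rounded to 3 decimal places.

m_R ≈ 3.660

The third angle is ∠S = 180° − ∠T − ∠R = 27.10°.
Law of sines: |ST| = |TR|·sin R/sin S ≈ 11.735.
Law of sines: |RS| = |TR|·sin T/sin S ≈ 7.7231.
Median from R: ½√(2·|TR|² + 2·|RS|² − |ST|²) ≈ 3.6596.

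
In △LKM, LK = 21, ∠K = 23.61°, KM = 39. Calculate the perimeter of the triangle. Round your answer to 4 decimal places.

perimeter ≈ 81.4735

By the law of cosines, ML² = LK² + KM² − 2·LK·KM·cos K = 461.11, so ML ≈ 21.474.
Semiperimeter s = (39+21.474+21)/2 = 40.737.
Perimeter = 39 + 21.474 + 21 = 81.474.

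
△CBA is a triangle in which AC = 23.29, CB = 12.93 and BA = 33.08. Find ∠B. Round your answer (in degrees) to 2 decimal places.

By the law of cosines, cos B = (CB² + BA² − AC²) / (2·CB·BA) ≈ 0.84055, so ∠B ≈ 32.80°.

∠B ≈ 32.80°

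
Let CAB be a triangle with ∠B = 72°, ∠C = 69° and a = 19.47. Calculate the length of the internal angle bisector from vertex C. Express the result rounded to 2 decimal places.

t_C ≈ 19.31

The third angle is ∠A = 180° − ∠B − ∠C = 39.00°.
Law of sines: c = a·sin C/sin A ≈ 28.883.
Law of sines: b = a·sin B/sin A ≈ 29.424.
The bisector from C has length 2·a·b·cos(∠C/2)/(a+b) ≈ 19.312.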